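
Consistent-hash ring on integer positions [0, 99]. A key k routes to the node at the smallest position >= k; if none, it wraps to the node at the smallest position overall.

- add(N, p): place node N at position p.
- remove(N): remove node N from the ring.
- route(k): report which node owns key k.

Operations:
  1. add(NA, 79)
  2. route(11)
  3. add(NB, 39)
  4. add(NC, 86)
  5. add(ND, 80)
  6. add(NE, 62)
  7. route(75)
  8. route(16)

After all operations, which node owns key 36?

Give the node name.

Op 1: add NA@79 -> ring=[79:NA]
Op 2: route key 11: smallest pos >= 11 is 79 -> NA
Op 3: add NB@39 -> ring=[39:NB,79:NA]
Op 4: add NC@86 -> ring=[39:NB,79:NA,86:NC]
Op 5: add ND@80 -> ring=[39:NB,79:NA,80:ND,86:NC]
Op 6: add NE@62 -> ring=[39:NB,62:NE,79:NA,80:ND,86:NC]
Op 7: route key 75: smallest pos >= 75 is 79 -> NA
Op 8: route key 16: smallest pos >= 16 is 39 -> NB
Final route key 36: smallest pos >= 36 is 39 -> NB

Answer: NB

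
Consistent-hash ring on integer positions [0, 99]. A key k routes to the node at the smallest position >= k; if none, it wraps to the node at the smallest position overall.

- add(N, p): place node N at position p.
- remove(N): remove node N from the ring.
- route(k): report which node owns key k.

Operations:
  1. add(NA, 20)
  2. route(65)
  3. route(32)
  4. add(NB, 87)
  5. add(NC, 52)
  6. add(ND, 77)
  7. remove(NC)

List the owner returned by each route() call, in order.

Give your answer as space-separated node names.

Op 1: add NA@20 -> ring=[20:NA]
Op 2: route key 65: none >= 65, wrap to smallest pos 20 -> NA
Op 3: route key 32: none >= 32, wrap to smallest pos 20 -> NA
Op 4: add NB@87 -> ring=[20:NA,87:NB]
Op 5: add NC@52 -> ring=[20:NA,52:NC,87:NB]
Op 6: add ND@77 -> ring=[20:NA,52:NC,77:ND,87:NB]
Op 7: remove NC -> ring=[20:NA,77:ND,87:NB]

Answer: NA NA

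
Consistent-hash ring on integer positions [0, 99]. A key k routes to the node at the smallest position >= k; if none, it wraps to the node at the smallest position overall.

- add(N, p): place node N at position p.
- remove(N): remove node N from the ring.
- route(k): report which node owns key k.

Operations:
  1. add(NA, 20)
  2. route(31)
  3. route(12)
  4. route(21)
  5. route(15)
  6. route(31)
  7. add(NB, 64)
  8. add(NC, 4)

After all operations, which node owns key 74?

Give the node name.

Answer: NC

Derivation:
Op 1: add NA@20 -> ring=[20:NA]
Op 2: route key 31: none >= 31, wrap to smallest pos 20 -> NA
Op 3: route key 12: smallest pos >= 12 is 20 -> NA
Op 4: route key 21: none >= 21, wrap to smallest pos 20 -> NA
Op 5: route key 15: smallest pos >= 15 is 20 -> NA
Op 6: route key 31: none >= 31, wrap to smallest pos 20 -> NA
Op 7: add NB@64 -> ring=[20:NA,64:NB]
Op 8: add NC@4 -> ring=[4:NC,20:NA,64:NB]
Final route key 74: none >= 74, wrap to smallest pos 4 -> NC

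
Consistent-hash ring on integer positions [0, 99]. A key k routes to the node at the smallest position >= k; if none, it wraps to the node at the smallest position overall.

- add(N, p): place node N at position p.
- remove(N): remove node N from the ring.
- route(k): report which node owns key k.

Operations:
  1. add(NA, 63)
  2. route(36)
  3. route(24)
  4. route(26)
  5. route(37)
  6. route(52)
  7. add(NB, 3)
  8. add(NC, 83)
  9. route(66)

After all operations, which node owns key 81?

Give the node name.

Op 1: add NA@63 -> ring=[63:NA]
Op 2: route key 36: smallest pos >= 36 is 63 -> NA
Op 3: route key 24: smallest pos >= 24 is 63 -> NA
Op 4: route key 26: smallest pos >= 26 is 63 -> NA
Op 5: route key 37: smallest pos >= 37 is 63 -> NA
Op 6: route key 52: smallest pos >= 52 is 63 -> NA
Op 7: add NB@3 -> ring=[3:NB,63:NA]
Op 8: add NC@83 -> ring=[3:NB,63:NA,83:NC]
Op 9: route key 66: smallest pos >= 66 is 83 -> NC
Final route key 81: smallest pos >= 81 is 83 -> NC

Answer: NC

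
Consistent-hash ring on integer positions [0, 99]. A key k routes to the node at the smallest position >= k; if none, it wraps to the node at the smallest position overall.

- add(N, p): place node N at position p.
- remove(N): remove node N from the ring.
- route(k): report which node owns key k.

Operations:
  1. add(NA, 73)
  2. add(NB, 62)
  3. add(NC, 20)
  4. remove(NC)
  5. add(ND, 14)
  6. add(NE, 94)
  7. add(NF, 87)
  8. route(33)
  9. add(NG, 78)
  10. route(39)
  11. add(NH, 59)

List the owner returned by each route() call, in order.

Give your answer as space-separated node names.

Answer: NB NB

Derivation:
Op 1: add NA@73 -> ring=[73:NA]
Op 2: add NB@62 -> ring=[62:NB,73:NA]
Op 3: add NC@20 -> ring=[20:NC,62:NB,73:NA]
Op 4: remove NC -> ring=[62:NB,73:NA]
Op 5: add ND@14 -> ring=[14:ND,62:NB,73:NA]
Op 6: add NE@94 -> ring=[14:ND,62:NB,73:NA,94:NE]
Op 7: add NF@87 -> ring=[14:ND,62:NB,73:NA,87:NF,94:NE]
Op 8: route key 33: smallest pos >= 33 is 62 -> NB
Op 9: add NG@78 -> ring=[14:ND,62:NB,73:NA,78:NG,87:NF,94:NE]
Op 10: route key 39: smallest pos >= 39 is 62 -> NB
Op 11: add NH@59 -> ring=[14:ND,59:NH,62:NB,73:NA,78:NG,87:NF,94:NE]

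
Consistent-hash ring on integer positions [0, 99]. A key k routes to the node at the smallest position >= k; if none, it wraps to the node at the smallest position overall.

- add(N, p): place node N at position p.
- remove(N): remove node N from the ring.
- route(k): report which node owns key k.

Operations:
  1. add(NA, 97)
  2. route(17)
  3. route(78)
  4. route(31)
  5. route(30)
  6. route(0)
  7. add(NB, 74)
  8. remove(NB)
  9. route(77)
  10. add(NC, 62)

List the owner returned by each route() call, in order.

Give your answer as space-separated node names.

Answer: NA NA NA NA NA NA

Derivation:
Op 1: add NA@97 -> ring=[97:NA]
Op 2: route key 17: smallest pos >= 17 is 97 -> NA
Op 3: route key 78: smallest pos >= 78 is 97 -> NA
Op 4: route key 31: smallest pos >= 31 is 97 -> NA
Op 5: route key 30: smallest pos >= 30 is 97 -> NA
Op 6: route key 0: smallest pos >= 0 is 97 -> NA
Op 7: add NB@74 -> ring=[74:NB,97:NA]
Op 8: remove NB -> ring=[97:NA]
Op 9: route key 77: smallest pos >= 77 is 97 -> NA
Op 10: add NC@62 -> ring=[62:NC,97:NA]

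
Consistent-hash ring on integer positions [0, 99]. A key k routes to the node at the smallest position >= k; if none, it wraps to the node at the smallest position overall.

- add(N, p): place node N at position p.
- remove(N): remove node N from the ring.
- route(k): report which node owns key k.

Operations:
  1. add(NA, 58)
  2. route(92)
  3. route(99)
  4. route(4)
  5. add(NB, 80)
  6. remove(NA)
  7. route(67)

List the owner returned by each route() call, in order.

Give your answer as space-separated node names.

Op 1: add NA@58 -> ring=[58:NA]
Op 2: route key 92: none >= 92, wrap to smallest pos 58 -> NA
Op 3: route key 99: none >= 99, wrap to smallest pos 58 -> NA
Op 4: route key 4: smallest pos >= 4 is 58 -> NA
Op 5: add NB@80 -> ring=[58:NA,80:NB]
Op 6: remove NA -> ring=[80:NB]
Op 7: route key 67: smallest pos >= 67 is 80 -> NB

Answer: NA NA NA NB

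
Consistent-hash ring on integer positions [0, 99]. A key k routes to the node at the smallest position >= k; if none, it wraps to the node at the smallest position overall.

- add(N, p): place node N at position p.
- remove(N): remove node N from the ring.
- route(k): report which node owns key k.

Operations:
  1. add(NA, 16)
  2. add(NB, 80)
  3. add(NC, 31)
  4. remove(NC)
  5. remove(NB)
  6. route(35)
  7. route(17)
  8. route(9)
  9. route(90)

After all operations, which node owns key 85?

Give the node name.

Op 1: add NA@16 -> ring=[16:NA]
Op 2: add NB@80 -> ring=[16:NA,80:NB]
Op 3: add NC@31 -> ring=[16:NA,31:NC,80:NB]
Op 4: remove NC -> ring=[16:NA,80:NB]
Op 5: remove NB -> ring=[16:NA]
Op 6: route key 35: none >= 35, wrap to smallest pos 16 -> NA
Op 7: route key 17: none >= 17, wrap to smallest pos 16 -> NA
Op 8: route key 9: smallest pos >= 9 is 16 -> NA
Op 9: route key 90: none >= 90, wrap to smallest pos 16 -> NA
Final route key 85: none >= 85, wrap to smallest pos 16 -> NA

Answer: NA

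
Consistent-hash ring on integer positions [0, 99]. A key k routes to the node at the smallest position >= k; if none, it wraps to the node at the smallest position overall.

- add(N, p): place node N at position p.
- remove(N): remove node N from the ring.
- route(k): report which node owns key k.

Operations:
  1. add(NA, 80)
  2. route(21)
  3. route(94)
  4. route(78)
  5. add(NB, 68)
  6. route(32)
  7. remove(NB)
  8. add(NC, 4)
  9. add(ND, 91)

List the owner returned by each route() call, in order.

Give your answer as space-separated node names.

Op 1: add NA@80 -> ring=[80:NA]
Op 2: route key 21: smallest pos >= 21 is 80 -> NA
Op 3: route key 94: none >= 94, wrap to smallest pos 80 -> NA
Op 4: route key 78: smallest pos >= 78 is 80 -> NA
Op 5: add NB@68 -> ring=[68:NB,80:NA]
Op 6: route key 32: smallest pos >= 32 is 68 -> NB
Op 7: remove NB -> ring=[80:NA]
Op 8: add NC@4 -> ring=[4:NC,80:NA]
Op 9: add ND@91 -> ring=[4:NC,80:NA,91:ND]

Answer: NA NA NA NB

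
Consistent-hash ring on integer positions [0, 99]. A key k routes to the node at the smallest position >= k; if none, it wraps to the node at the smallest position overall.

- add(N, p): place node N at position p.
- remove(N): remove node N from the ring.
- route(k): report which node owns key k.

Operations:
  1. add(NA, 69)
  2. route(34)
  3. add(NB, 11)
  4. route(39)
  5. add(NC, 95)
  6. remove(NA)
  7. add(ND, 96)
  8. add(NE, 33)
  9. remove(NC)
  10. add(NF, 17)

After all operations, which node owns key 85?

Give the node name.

Answer: ND

Derivation:
Op 1: add NA@69 -> ring=[69:NA]
Op 2: route key 34: smallest pos >= 34 is 69 -> NA
Op 3: add NB@11 -> ring=[11:NB,69:NA]
Op 4: route key 39: smallest pos >= 39 is 69 -> NA
Op 5: add NC@95 -> ring=[11:NB,69:NA,95:NC]
Op 6: remove NA -> ring=[11:NB,95:NC]
Op 7: add ND@96 -> ring=[11:NB,95:NC,96:ND]
Op 8: add NE@33 -> ring=[11:NB,33:NE,95:NC,96:ND]
Op 9: remove NC -> ring=[11:NB,33:NE,96:ND]
Op 10: add NF@17 -> ring=[11:NB,17:NF,33:NE,96:ND]
Final route key 85: smallest pos >= 85 is 96 -> ND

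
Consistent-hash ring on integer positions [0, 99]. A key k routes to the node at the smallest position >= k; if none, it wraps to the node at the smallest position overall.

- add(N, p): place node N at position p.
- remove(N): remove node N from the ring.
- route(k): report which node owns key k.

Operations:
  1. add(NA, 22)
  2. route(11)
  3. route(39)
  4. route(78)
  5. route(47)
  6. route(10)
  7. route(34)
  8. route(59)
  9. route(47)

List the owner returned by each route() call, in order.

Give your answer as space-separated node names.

Answer: NA NA NA NA NA NA NA NA

Derivation:
Op 1: add NA@22 -> ring=[22:NA]
Op 2: route key 11: smallest pos >= 11 is 22 -> NA
Op 3: route key 39: none >= 39, wrap to smallest pos 22 -> NA
Op 4: route key 78: none >= 78, wrap to smallest pos 22 -> NA
Op 5: route key 47: none >= 47, wrap to smallest pos 22 -> NA
Op 6: route key 10: smallest pos >= 10 is 22 -> NA
Op 7: route key 34: none >= 34, wrap to smallest pos 22 -> NA
Op 8: route key 59: none >= 59, wrap to smallest pos 22 -> NA
Op 9: route key 47: none >= 47, wrap to smallest pos 22 -> NA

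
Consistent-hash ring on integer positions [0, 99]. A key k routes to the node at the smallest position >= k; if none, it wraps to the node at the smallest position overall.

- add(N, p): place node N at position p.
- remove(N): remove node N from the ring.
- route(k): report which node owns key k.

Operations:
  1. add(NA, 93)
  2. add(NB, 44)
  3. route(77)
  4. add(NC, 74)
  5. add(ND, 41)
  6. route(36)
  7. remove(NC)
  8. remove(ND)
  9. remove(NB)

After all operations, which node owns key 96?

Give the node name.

Op 1: add NA@93 -> ring=[93:NA]
Op 2: add NB@44 -> ring=[44:NB,93:NA]
Op 3: route key 77: smallest pos >= 77 is 93 -> NA
Op 4: add NC@74 -> ring=[44:NB,74:NC,93:NA]
Op 5: add ND@41 -> ring=[41:ND,44:NB,74:NC,93:NA]
Op 6: route key 36: smallest pos >= 36 is 41 -> ND
Op 7: remove NC -> ring=[41:ND,44:NB,93:NA]
Op 8: remove ND -> ring=[44:NB,93:NA]
Op 9: remove NB -> ring=[93:NA]
Final route key 96: none >= 96, wrap to smallest pos 93 -> NA

Answer: NA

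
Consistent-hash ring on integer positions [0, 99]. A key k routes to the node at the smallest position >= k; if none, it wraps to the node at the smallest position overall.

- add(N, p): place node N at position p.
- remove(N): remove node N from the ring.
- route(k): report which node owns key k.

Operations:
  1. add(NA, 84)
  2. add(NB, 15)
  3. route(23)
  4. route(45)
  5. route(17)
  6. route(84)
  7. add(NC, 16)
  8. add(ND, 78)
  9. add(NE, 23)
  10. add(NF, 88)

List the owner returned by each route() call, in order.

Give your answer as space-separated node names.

Op 1: add NA@84 -> ring=[84:NA]
Op 2: add NB@15 -> ring=[15:NB,84:NA]
Op 3: route key 23: smallest pos >= 23 is 84 -> NA
Op 4: route key 45: smallest pos >= 45 is 84 -> NA
Op 5: route key 17: smallest pos >= 17 is 84 -> NA
Op 6: route key 84: smallest pos >= 84 is 84 -> NA
Op 7: add NC@16 -> ring=[15:NB,16:NC,84:NA]
Op 8: add ND@78 -> ring=[15:NB,16:NC,78:ND,84:NA]
Op 9: add NE@23 -> ring=[15:NB,16:NC,23:NE,78:ND,84:NA]
Op 10: add NF@88 -> ring=[15:NB,16:NC,23:NE,78:ND,84:NA,88:NF]

Answer: NA NA NA NA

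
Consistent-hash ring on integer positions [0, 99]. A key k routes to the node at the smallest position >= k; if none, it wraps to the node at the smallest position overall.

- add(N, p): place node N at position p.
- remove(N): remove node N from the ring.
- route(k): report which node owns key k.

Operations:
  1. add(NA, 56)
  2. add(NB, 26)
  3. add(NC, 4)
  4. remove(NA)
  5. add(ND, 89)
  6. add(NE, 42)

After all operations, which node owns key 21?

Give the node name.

Answer: NB

Derivation:
Op 1: add NA@56 -> ring=[56:NA]
Op 2: add NB@26 -> ring=[26:NB,56:NA]
Op 3: add NC@4 -> ring=[4:NC,26:NB,56:NA]
Op 4: remove NA -> ring=[4:NC,26:NB]
Op 5: add ND@89 -> ring=[4:NC,26:NB,89:ND]
Op 6: add NE@42 -> ring=[4:NC,26:NB,42:NE,89:ND]
Final route key 21: smallest pos >= 21 is 26 -> NB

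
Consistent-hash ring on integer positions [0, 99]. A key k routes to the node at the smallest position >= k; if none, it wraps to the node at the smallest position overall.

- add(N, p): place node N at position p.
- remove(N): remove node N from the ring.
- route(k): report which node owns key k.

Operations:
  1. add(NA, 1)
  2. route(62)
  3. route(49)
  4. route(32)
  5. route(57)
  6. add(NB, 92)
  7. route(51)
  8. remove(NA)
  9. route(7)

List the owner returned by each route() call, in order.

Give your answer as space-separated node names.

Op 1: add NA@1 -> ring=[1:NA]
Op 2: route key 62: none >= 62, wrap to smallest pos 1 -> NA
Op 3: route key 49: none >= 49, wrap to smallest pos 1 -> NA
Op 4: route key 32: none >= 32, wrap to smallest pos 1 -> NA
Op 5: route key 57: none >= 57, wrap to smallest pos 1 -> NA
Op 6: add NB@92 -> ring=[1:NA,92:NB]
Op 7: route key 51: smallest pos >= 51 is 92 -> NB
Op 8: remove NA -> ring=[92:NB]
Op 9: route key 7: smallest pos >= 7 is 92 -> NB

Answer: NA NA NA NA NB NB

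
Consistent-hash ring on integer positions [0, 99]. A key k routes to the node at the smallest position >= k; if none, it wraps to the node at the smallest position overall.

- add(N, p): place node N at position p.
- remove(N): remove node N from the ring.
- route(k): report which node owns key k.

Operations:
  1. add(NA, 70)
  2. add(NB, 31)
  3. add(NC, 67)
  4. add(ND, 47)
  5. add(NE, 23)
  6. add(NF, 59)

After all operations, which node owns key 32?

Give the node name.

Op 1: add NA@70 -> ring=[70:NA]
Op 2: add NB@31 -> ring=[31:NB,70:NA]
Op 3: add NC@67 -> ring=[31:NB,67:NC,70:NA]
Op 4: add ND@47 -> ring=[31:NB,47:ND,67:NC,70:NA]
Op 5: add NE@23 -> ring=[23:NE,31:NB,47:ND,67:NC,70:NA]
Op 6: add NF@59 -> ring=[23:NE,31:NB,47:ND,59:NF,67:NC,70:NA]
Final route key 32: smallest pos >= 32 is 47 -> ND

Answer: ND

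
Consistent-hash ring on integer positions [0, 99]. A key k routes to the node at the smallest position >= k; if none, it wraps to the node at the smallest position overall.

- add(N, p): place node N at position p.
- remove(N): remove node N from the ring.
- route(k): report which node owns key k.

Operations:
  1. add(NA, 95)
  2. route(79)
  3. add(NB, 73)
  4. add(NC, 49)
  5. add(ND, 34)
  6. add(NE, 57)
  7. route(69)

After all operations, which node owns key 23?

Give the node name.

Answer: ND

Derivation:
Op 1: add NA@95 -> ring=[95:NA]
Op 2: route key 79: smallest pos >= 79 is 95 -> NA
Op 3: add NB@73 -> ring=[73:NB,95:NA]
Op 4: add NC@49 -> ring=[49:NC,73:NB,95:NA]
Op 5: add ND@34 -> ring=[34:ND,49:NC,73:NB,95:NA]
Op 6: add NE@57 -> ring=[34:ND,49:NC,57:NE,73:NB,95:NA]
Op 7: route key 69: smallest pos >= 69 is 73 -> NB
Final route key 23: smallest pos >= 23 is 34 -> ND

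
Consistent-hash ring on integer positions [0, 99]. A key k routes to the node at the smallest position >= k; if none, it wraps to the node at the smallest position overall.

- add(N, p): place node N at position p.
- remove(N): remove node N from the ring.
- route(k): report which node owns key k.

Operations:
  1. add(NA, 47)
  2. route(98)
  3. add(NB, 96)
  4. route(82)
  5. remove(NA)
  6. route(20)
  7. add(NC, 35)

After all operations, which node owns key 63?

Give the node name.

Answer: NB

Derivation:
Op 1: add NA@47 -> ring=[47:NA]
Op 2: route key 98: none >= 98, wrap to smallest pos 47 -> NA
Op 3: add NB@96 -> ring=[47:NA,96:NB]
Op 4: route key 82: smallest pos >= 82 is 96 -> NB
Op 5: remove NA -> ring=[96:NB]
Op 6: route key 20: smallest pos >= 20 is 96 -> NB
Op 7: add NC@35 -> ring=[35:NC,96:NB]
Final route key 63: smallest pos >= 63 is 96 -> NB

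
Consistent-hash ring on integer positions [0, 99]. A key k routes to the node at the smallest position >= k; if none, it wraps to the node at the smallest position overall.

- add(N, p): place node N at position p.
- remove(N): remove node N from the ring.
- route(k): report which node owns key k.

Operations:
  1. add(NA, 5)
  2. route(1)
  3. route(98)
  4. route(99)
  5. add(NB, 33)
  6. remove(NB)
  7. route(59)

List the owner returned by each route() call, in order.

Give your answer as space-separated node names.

Answer: NA NA NA NA

Derivation:
Op 1: add NA@5 -> ring=[5:NA]
Op 2: route key 1: smallest pos >= 1 is 5 -> NA
Op 3: route key 98: none >= 98, wrap to smallest pos 5 -> NA
Op 4: route key 99: none >= 99, wrap to smallest pos 5 -> NA
Op 5: add NB@33 -> ring=[5:NA,33:NB]
Op 6: remove NB -> ring=[5:NA]
Op 7: route key 59: none >= 59, wrap to smallest pos 5 -> NA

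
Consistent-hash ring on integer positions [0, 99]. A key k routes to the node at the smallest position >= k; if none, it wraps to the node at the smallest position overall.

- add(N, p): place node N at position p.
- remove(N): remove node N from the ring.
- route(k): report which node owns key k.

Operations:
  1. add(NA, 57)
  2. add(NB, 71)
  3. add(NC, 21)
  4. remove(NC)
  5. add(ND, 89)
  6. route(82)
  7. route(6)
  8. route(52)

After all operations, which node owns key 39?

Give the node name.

Op 1: add NA@57 -> ring=[57:NA]
Op 2: add NB@71 -> ring=[57:NA,71:NB]
Op 3: add NC@21 -> ring=[21:NC,57:NA,71:NB]
Op 4: remove NC -> ring=[57:NA,71:NB]
Op 5: add ND@89 -> ring=[57:NA,71:NB,89:ND]
Op 6: route key 82: smallest pos >= 82 is 89 -> ND
Op 7: route key 6: smallest pos >= 6 is 57 -> NA
Op 8: route key 52: smallest pos >= 52 is 57 -> NA
Final route key 39: smallest pos >= 39 is 57 -> NA

Answer: NA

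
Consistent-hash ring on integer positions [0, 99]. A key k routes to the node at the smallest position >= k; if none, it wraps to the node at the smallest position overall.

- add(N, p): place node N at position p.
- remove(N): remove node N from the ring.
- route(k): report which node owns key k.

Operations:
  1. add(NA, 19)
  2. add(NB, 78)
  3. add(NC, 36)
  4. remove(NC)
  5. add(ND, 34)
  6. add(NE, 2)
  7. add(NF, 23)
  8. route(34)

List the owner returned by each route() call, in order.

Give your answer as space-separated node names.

Op 1: add NA@19 -> ring=[19:NA]
Op 2: add NB@78 -> ring=[19:NA,78:NB]
Op 3: add NC@36 -> ring=[19:NA,36:NC,78:NB]
Op 4: remove NC -> ring=[19:NA,78:NB]
Op 5: add ND@34 -> ring=[19:NA,34:ND,78:NB]
Op 6: add NE@2 -> ring=[2:NE,19:NA,34:ND,78:NB]
Op 7: add NF@23 -> ring=[2:NE,19:NA,23:NF,34:ND,78:NB]
Op 8: route key 34: smallest pos >= 34 is 34 -> ND

Answer: ND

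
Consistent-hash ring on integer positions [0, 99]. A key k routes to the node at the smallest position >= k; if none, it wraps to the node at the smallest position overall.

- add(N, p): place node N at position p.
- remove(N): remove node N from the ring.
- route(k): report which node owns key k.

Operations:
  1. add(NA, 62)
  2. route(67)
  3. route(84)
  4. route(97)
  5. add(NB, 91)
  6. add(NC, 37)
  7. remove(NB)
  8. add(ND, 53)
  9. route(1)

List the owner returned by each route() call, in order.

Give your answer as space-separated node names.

Op 1: add NA@62 -> ring=[62:NA]
Op 2: route key 67: none >= 67, wrap to smallest pos 62 -> NA
Op 3: route key 84: none >= 84, wrap to smallest pos 62 -> NA
Op 4: route key 97: none >= 97, wrap to smallest pos 62 -> NA
Op 5: add NB@91 -> ring=[62:NA,91:NB]
Op 6: add NC@37 -> ring=[37:NC,62:NA,91:NB]
Op 7: remove NB -> ring=[37:NC,62:NA]
Op 8: add ND@53 -> ring=[37:NC,53:ND,62:NA]
Op 9: route key 1: smallest pos >= 1 is 37 -> NC

Answer: NA NA NA NC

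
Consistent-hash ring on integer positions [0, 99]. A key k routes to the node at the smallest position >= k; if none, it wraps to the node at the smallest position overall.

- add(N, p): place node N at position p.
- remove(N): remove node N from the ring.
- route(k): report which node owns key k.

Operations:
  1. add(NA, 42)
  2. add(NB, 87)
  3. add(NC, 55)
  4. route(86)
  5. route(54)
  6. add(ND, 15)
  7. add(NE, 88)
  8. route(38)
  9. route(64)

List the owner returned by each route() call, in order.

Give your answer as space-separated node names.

Op 1: add NA@42 -> ring=[42:NA]
Op 2: add NB@87 -> ring=[42:NA,87:NB]
Op 3: add NC@55 -> ring=[42:NA,55:NC,87:NB]
Op 4: route key 86: smallest pos >= 86 is 87 -> NB
Op 5: route key 54: smallest pos >= 54 is 55 -> NC
Op 6: add ND@15 -> ring=[15:ND,42:NA,55:NC,87:NB]
Op 7: add NE@88 -> ring=[15:ND,42:NA,55:NC,87:NB,88:NE]
Op 8: route key 38: smallest pos >= 38 is 42 -> NA
Op 9: route key 64: smallest pos >= 64 is 87 -> NB

Answer: NB NC NA NB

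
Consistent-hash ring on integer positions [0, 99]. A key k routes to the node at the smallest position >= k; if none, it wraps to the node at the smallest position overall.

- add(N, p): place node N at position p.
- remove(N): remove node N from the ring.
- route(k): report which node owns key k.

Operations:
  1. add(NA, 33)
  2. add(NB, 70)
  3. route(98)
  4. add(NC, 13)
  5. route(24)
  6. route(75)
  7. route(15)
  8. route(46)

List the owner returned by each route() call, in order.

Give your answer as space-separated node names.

Answer: NA NA NC NA NB

Derivation:
Op 1: add NA@33 -> ring=[33:NA]
Op 2: add NB@70 -> ring=[33:NA,70:NB]
Op 3: route key 98: none >= 98, wrap to smallest pos 33 -> NA
Op 4: add NC@13 -> ring=[13:NC,33:NA,70:NB]
Op 5: route key 24: smallest pos >= 24 is 33 -> NA
Op 6: route key 75: none >= 75, wrap to smallest pos 13 -> NC
Op 7: route key 15: smallest pos >= 15 is 33 -> NA
Op 8: route key 46: smallest pos >= 46 is 70 -> NB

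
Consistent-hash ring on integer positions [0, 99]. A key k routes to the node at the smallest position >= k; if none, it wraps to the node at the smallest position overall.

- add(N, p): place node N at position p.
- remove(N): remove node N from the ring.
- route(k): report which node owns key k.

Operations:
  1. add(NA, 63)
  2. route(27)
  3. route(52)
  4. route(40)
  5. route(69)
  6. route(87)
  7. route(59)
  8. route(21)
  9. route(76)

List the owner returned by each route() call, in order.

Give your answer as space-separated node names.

Answer: NA NA NA NA NA NA NA NA

Derivation:
Op 1: add NA@63 -> ring=[63:NA]
Op 2: route key 27: smallest pos >= 27 is 63 -> NA
Op 3: route key 52: smallest pos >= 52 is 63 -> NA
Op 4: route key 40: smallest pos >= 40 is 63 -> NA
Op 5: route key 69: none >= 69, wrap to smallest pos 63 -> NA
Op 6: route key 87: none >= 87, wrap to smallest pos 63 -> NA
Op 7: route key 59: smallest pos >= 59 is 63 -> NA
Op 8: route key 21: smallest pos >= 21 is 63 -> NA
Op 9: route key 76: none >= 76, wrap to smallest pos 63 -> NA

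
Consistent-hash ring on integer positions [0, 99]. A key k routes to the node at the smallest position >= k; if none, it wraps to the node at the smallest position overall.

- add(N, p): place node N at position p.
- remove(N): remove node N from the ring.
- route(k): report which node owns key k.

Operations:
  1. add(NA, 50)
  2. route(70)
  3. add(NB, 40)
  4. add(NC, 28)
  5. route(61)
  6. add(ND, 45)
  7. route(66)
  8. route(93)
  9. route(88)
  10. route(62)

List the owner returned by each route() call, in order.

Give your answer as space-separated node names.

Op 1: add NA@50 -> ring=[50:NA]
Op 2: route key 70: none >= 70, wrap to smallest pos 50 -> NA
Op 3: add NB@40 -> ring=[40:NB,50:NA]
Op 4: add NC@28 -> ring=[28:NC,40:NB,50:NA]
Op 5: route key 61: none >= 61, wrap to smallest pos 28 -> NC
Op 6: add ND@45 -> ring=[28:NC,40:NB,45:ND,50:NA]
Op 7: route key 66: none >= 66, wrap to smallest pos 28 -> NC
Op 8: route key 93: none >= 93, wrap to smallest pos 28 -> NC
Op 9: route key 88: none >= 88, wrap to smallest pos 28 -> NC
Op 10: route key 62: none >= 62, wrap to smallest pos 28 -> NC

Answer: NA NC NC NC NC NC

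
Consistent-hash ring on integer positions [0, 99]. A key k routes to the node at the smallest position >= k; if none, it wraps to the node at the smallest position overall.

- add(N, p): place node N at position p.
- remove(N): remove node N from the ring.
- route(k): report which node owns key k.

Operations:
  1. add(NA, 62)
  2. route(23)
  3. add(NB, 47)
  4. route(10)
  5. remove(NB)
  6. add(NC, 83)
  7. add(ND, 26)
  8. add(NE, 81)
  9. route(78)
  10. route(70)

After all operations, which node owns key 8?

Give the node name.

Answer: ND

Derivation:
Op 1: add NA@62 -> ring=[62:NA]
Op 2: route key 23: smallest pos >= 23 is 62 -> NA
Op 3: add NB@47 -> ring=[47:NB,62:NA]
Op 4: route key 10: smallest pos >= 10 is 47 -> NB
Op 5: remove NB -> ring=[62:NA]
Op 6: add NC@83 -> ring=[62:NA,83:NC]
Op 7: add ND@26 -> ring=[26:ND,62:NA,83:NC]
Op 8: add NE@81 -> ring=[26:ND,62:NA,81:NE,83:NC]
Op 9: route key 78: smallest pos >= 78 is 81 -> NE
Op 10: route key 70: smallest pos >= 70 is 81 -> NE
Final route key 8: smallest pos >= 8 is 26 -> ND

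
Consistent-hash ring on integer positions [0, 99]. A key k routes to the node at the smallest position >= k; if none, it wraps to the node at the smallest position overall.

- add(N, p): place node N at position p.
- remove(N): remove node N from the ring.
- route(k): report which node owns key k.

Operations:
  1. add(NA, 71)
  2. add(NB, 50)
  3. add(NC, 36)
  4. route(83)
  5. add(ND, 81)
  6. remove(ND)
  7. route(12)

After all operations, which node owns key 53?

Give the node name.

Answer: NA

Derivation:
Op 1: add NA@71 -> ring=[71:NA]
Op 2: add NB@50 -> ring=[50:NB,71:NA]
Op 3: add NC@36 -> ring=[36:NC,50:NB,71:NA]
Op 4: route key 83: none >= 83, wrap to smallest pos 36 -> NC
Op 5: add ND@81 -> ring=[36:NC,50:NB,71:NA,81:ND]
Op 6: remove ND -> ring=[36:NC,50:NB,71:NA]
Op 7: route key 12: smallest pos >= 12 is 36 -> NC
Final route key 53: smallest pos >= 53 is 71 -> NA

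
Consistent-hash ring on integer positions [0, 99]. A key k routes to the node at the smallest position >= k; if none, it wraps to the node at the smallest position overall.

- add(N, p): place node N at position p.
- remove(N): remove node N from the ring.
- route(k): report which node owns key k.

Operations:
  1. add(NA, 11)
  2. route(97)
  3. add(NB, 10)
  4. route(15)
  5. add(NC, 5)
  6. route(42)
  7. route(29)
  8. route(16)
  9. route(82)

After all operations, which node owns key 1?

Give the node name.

Answer: NC

Derivation:
Op 1: add NA@11 -> ring=[11:NA]
Op 2: route key 97: none >= 97, wrap to smallest pos 11 -> NA
Op 3: add NB@10 -> ring=[10:NB,11:NA]
Op 4: route key 15: none >= 15, wrap to smallest pos 10 -> NB
Op 5: add NC@5 -> ring=[5:NC,10:NB,11:NA]
Op 6: route key 42: none >= 42, wrap to smallest pos 5 -> NC
Op 7: route key 29: none >= 29, wrap to smallest pos 5 -> NC
Op 8: route key 16: none >= 16, wrap to smallest pos 5 -> NC
Op 9: route key 82: none >= 82, wrap to smallest pos 5 -> NC
Final route key 1: smallest pos >= 1 is 5 -> NC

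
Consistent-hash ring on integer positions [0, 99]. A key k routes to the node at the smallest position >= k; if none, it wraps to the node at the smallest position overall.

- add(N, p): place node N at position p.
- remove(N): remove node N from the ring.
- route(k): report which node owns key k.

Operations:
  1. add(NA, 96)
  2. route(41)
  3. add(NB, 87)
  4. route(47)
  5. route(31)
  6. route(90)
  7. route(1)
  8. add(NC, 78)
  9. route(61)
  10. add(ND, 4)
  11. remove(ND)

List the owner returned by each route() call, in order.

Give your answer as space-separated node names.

Op 1: add NA@96 -> ring=[96:NA]
Op 2: route key 41: smallest pos >= 41 is 96 -> NA
Op 3: add NB@87 -> ring=[87:NB,96:NA]
Op 4: route key 47: smallest pos >= 47 is 87 -> NB
Op 5: route key 31: smallest pos >= 31 is 87 -> NB
Op 6: route key 90: smallest pos >= 90 is 96 -> NA
Op 7: route key 1: smallest pos >= 1 is 87 -> NB
Op 8: add NC@78 -> ring=[78:NC,87:NB,96:NA]
Op 9: route key 61: smallest pos >= 61 is 78 -> NC
Op 10: add ND@4 -> ring=[4:ND,78:NC,87:NB,96:NA]
Op 11: remove ND -> ring=[78:NC,87:NB,96:NA]

Answer: NA NB NB NA NB NC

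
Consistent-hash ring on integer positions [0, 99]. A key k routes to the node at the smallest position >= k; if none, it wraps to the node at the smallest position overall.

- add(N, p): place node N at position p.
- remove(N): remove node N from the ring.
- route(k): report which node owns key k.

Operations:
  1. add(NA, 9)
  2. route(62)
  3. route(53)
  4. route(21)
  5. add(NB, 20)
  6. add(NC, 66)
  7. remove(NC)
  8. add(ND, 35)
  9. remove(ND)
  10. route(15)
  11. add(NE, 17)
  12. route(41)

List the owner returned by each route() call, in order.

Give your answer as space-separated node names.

Answer: NA NA NA NB NA

Derivation:
Op 1: add NA@9 -> ring=[9:NA]
Op 2: route key 62: none >= 62, wrap to smallest pos 9 -> NA
Op 3: route key 53: none >= 53, wrap to smallest pos 9 -> NA
Op 4: route key 21: none >= 21, wrap to smallest pos 9 -> NA
Op 5: add NB@20 -> ring=[9:NA,20:NB]
Op 6: add NC@66 -> ring=[9:NA,20:NB,66:NC]
Op 7: remove NC -> ring=[9:NA,20:NB]
Op 8: add ND@35 -> ring=[9:NA,20:NB,35:ND]
Op 9: remove ND -> ring=[9:NA,20:NB]
Op 10: route key 15: smallest pos >= 15 is 20 -> NB
Op 11: add NE@17 -> ring=[9:NA,17:NE,20:NB]
Op 12: route key 41: none >= 41, wrap to smallest pos 9 -> NA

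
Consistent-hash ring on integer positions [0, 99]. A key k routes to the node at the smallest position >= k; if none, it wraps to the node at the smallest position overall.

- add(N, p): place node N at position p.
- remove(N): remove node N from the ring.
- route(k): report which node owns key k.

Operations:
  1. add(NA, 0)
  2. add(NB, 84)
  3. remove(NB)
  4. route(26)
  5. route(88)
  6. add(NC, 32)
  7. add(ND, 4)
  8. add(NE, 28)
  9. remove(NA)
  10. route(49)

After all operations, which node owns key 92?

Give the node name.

Op 1: add NA@0 -> ring=[0:NA]
Op 2: add NB@84 -> ring=[0:NA,84:NB]
Op 3: remove NB -> ring=[0:NA]
Op 4: route key 26: none >= 26, wrap to smallest pos 0 -> NA
Op 5: route key 88: none >= 88, wrap to smallest pos 0 -> NA
Op 6: add NC@32 -> ring=[0:NA,32:NC]
Op 7: add ND@4 -> ring=[0:NA,4:ND,32:NC]
Op 8: add NE@28 -> ring=[0:NA,4:ND,28:NE,32:NC]
Op 9: remove NA -> ring=[4:ND,28:NE,32:NC]
Op 10: route key 49: none >= 49, wrap to smallest pos 4 -> ND
Final route key 92: none >= 92, wrap to smallest pos 4 -> ND

Answer: ND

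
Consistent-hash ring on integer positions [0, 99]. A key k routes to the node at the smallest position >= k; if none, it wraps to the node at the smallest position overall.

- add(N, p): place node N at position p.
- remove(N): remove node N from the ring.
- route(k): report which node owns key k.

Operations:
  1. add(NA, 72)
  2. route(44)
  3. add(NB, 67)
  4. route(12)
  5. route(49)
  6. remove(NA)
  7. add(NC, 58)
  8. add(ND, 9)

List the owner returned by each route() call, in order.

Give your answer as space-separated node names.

Op 1: add NA@72 -> ring=[72:NA]
Op 2: route key 44: smallest pos >= 44 is 72 -> NA
Op 3: add NB@67 -> ring=[67:NB,72:NA]
Op 4: route key 12: smallest pos >= 12 is 67 -> NB
Op 5: route key 49: smallest pos >= 49 is 67 -> NB
Op 6: remove NA -> ring=[67:NB]
Op 7: add NC@58 -> ring=[58:NC,67:NB]
Op 8: add ND@9 -> ring=[9:ND,58:NC,67:NB]

Answer: NA NB NB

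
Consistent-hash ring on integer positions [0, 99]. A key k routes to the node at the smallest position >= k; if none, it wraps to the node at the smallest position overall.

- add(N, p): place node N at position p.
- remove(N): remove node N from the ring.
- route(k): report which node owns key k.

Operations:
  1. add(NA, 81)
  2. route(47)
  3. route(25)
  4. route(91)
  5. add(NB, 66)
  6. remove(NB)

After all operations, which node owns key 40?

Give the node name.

Answer: NA

Derivation:
Op 1: add NA@81 -> ring=[81:NA]
Op 2: route key 47: smallest pos >= 47 is 81 -> NA
Op 3: route key 25: smallest pos >= 25 is 81 -> NA
Op 4: route key 91: none >= 91, wrap to smallest pos 81 -> NA
Op 5: add NB@66 -> ring=[66:NB,81:NA]
Op 6: remove NB -> ring=[81:NA]
Final route key 40: smallest pos >= 40 is 81 -> NA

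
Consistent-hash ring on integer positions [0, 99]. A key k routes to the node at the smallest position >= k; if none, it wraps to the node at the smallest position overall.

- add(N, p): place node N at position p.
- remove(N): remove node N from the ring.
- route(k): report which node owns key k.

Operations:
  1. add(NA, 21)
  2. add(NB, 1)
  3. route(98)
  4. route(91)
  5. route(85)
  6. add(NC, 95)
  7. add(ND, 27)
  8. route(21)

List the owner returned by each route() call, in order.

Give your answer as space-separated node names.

Answer: NB NB NB NA

Derivation:
Op 1: add NA@21 -> ring=[21:NA]
Op 2: add NB@1 -> ring=[1:NB,21:NA]
Op 3: route key 98: none >= 98, wrap to smallest pos 1 -> NB
Op 4: route key 91: none >= 91, wrap to smallest pos 1 -> NB
Op 5: route key 85: none >= 85, wrap to smallest pos 1 -> NB
Op 6: add NC@95 -> ring=[1:NB,21:NA,95:NC]
Op 7: add ND@27 -> ring=[1:NB,21:NA,27:ND,95:NC]
Op 8: route key 21: smallest pos >= 21 is 21 -> NA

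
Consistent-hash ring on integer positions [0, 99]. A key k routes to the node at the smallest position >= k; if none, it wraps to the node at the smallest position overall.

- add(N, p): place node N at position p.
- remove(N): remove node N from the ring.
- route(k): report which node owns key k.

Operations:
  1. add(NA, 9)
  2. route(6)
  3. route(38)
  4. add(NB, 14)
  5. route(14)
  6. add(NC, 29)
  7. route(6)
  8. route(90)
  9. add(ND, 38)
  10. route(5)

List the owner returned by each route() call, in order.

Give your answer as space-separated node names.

Op 1: add NA@9 -> ring=[9:NA]
Op 2: route key 6: smallest pos >= 6 is 9 -> NA
Op 3: route key 38: none >= 38, wrap to smallest pos 9 -> NA
Op 4: add NB@14 -> ring=[9:NA,14:NB]
Op 5: route key 14: smallest pos >= 14 is 14 -> NB
Op 6: add NC@29 -> ring=[9:NA,14:NB,29:NC]
Op 7: route key 6: smallest pos >= 6 is 9 -> NA
Op 8: route key 90: none >= 90, wrap to smallest pos 9 -> NA
Op 9: add ND@38 -> ring=[9:NA,14:NB,29:NC,38:ND]
Op 10: route key 5: smallest pos >= 5 is 9 -> NA

Answer: NA NA NB NA NA NA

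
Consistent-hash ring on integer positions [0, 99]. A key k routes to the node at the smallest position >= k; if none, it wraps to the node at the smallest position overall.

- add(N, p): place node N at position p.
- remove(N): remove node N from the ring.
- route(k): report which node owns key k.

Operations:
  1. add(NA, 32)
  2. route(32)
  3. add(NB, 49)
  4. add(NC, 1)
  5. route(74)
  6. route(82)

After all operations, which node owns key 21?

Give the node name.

Op 1: add NA@32 -> ring=[32:NA]
Op 2: route key 32: smallest pos >= 32 is 32 -> NA
Op 3: add NB@49 -> ring=[32:NA,49:NB]
Op 4: add NC@1 -> ring=[1:NC,32:NA,49:NB]
Op 5: route key 74: none >= 74, wrap to smallest pos 1 -> NC
Op 6: route key 82: none >= 82, wrap to smallest pos 1 -> NC
Final route key 21: smallest pos >= 21 is 32 -> NA

Answer: NA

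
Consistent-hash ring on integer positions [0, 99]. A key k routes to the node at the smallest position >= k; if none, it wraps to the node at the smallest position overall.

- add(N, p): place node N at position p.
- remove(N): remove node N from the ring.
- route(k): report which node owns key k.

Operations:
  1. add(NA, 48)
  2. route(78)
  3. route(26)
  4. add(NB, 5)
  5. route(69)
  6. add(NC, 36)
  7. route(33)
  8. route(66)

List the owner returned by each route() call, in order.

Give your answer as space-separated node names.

Answer: NA NA NB NC NB

Derivation:
Op 1: add NA@48 -> ring=[48:NA]
Op 2: route key 78: none >= 78, wrap to smallest pos 48 -> NA
Op 3: route key 26: smallest pos >= 26 is 48 -> NA
Op 4: add NB@5 -> ring=[5:NB,48:NA]
Op 5: route key 69: none >= 69, wrap to smallest pos 5 -> NB
Op 6: add NC@36 -> ring=[5:NB,36:NC,48:NA]
Op 7: route key 33: smallest pos >= 33 is 36 -> NC
Op 8: route key 66: none >= 66, wrap to smallest pos 5 -> NB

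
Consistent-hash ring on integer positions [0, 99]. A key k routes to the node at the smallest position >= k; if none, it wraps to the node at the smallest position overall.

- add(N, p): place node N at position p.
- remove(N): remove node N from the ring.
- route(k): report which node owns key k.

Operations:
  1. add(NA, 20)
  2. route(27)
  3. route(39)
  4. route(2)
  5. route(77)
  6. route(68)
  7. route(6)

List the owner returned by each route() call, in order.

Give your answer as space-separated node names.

Op 1: add NA@20 -> ring=[20:NA]
Op 2: route key 27: none >= 27, wrap to smallest pos 20 -> NA
Op 3: route key 39: none >= 39, wrap to smallest pos 20 -> NA
Op 4: route key 2: smallest pos >= 2 is 20 -> NA
Op 5: route key 77: none >= 77, wrap to smallest pos 20 -> NA
Op 6: route key 68: none >= 68, wrap to smallest pos 20 -> NA
Op 7: route key 6: smallest pos >= 6 is 20 -> NA

Answer: NA NA NA NA NA NA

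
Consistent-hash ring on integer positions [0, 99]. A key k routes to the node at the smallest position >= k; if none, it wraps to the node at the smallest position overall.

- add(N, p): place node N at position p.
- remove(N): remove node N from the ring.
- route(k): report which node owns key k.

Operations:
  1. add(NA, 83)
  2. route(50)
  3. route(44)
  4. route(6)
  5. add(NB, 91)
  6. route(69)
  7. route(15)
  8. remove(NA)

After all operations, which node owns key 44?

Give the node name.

Answer: NB

Derivation:
Op 1: add NA@83 -> ring=[83:NA]
Op 2: route key 50: smallest pos >= 50 is 83 -> NA
Op 3: route key 44: smallest pos >= 44 is 83 -> NA
Op 4: route key 6: smallest pos >= 6 is 83 -> NA
Op 5: add NB@91 -> ring=[83:NA,91:NB]
Op 6: route key 69: smallest pos >= 69 is 83 -> NA
Op 7: route key 15: smallest pos >= 15 is 83 -> NA
Op 8: remove NA -> ring=[91:NB]
Final route key 44: smallest pos >= 44 is 91 -> NB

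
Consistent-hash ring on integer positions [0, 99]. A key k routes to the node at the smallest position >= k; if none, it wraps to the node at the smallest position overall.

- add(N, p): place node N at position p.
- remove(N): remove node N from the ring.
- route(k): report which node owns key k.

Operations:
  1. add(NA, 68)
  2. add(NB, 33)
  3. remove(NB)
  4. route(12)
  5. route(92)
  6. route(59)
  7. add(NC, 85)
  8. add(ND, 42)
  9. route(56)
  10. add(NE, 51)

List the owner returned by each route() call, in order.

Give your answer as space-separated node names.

Answer: NA NA NA NA

Derivation:
Op 1: add NA@68 -> ring=[68:NA]
Op 2: add NB@33 -> ring=[33:NB,68:NA]
Op 3: remove NB -> ring=[68:NA]
Op 4: route key 12: smallest pos >= 12 is 68 -> NA
Op 5: route key 92: none >= 92, wrap to smallest pos 68 -> NA
Op 6: route key 59: smallest pos >= 59 is 68 -> NA
Op 7: add NC@85 -> ring=[68:NA,85:NC]
Op 8: add ND@42 -> ring=[42:ND,68:NA,85:NC]
Op 9: route key 56: smallest pos >= 56 is 68 -> NA
Op 10: add NE@51 -> ring=[42:ND,51:NE,68:NA,85:NC]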